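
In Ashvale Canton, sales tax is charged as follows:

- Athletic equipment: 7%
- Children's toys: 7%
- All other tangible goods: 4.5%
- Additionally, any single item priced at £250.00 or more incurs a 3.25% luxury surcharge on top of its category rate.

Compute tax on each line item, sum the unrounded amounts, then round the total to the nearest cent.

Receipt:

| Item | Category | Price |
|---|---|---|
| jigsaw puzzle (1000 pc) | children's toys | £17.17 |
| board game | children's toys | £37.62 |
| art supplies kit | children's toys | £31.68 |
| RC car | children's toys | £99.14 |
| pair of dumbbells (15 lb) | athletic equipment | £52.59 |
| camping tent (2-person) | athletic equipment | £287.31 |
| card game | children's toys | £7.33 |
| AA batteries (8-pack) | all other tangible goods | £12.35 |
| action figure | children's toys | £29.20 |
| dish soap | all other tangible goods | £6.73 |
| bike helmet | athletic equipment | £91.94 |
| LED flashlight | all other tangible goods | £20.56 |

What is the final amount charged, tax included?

£750.52

Jigsaw puzzle (1000 pc) £17.17: children's toys → 7% → £1.2019
Board game £37.62: children's toys → 7% → £2.6334
Art supplies kit £31.68: children's toys → 7% → £2.2176
RC car £99.14: children's toys → 7% → £6.9398
Pair of dumbbells (15 lb) £52.59: athletic equipment → 7% → £3.6813
Camping tent (2-person) £287.31: athletic equipment → 7% + 3.25% surcharge = 10.25% → £29.449275
Card game £7.33: children's toys → 7% → £0.5131
AA batteries (8-pack) £12.35: all other tangible goods → 4.5% → £0.55575
Action figure £29.20: children's toys → 7% → £2.044
Dish soap £6.73: all other tangible goods → 4.5% → £0.30285
Bike helmet £91.94: athletic equipment → 7% → £6.4358
LED flashlight £20.56: all other tangible goods → 4.5% → £0.9252
Subtotal = £693.62; unrounded tax = £56.899975 → £56.90; total due = £750.52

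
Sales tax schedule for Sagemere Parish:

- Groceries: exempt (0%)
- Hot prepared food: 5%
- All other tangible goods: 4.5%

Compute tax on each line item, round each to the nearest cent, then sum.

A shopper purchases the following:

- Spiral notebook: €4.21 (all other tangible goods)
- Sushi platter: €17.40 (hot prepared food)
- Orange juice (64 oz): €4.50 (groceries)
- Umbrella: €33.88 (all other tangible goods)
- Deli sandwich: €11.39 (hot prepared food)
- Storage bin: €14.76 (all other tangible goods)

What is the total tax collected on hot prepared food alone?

€1.44

Sushi platter €17.40: hot prepared food → 5% → €0.87
Deli sandwich €11.39: hot prepared food → 5% → €0.57
Tax on hot prepared food = €0.87 + €0.57 = €1.44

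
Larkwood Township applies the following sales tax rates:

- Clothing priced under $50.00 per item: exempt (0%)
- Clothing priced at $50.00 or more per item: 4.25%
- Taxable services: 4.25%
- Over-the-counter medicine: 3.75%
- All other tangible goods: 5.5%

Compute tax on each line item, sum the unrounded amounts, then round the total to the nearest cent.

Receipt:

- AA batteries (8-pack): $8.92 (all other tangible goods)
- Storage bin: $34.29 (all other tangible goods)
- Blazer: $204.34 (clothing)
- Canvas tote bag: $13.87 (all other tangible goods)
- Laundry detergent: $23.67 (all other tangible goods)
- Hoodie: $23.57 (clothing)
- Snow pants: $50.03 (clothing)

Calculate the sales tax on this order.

$15.25

AA batteries (8-pack) $8.92: all other tangible goods → 5.5% → $0.4906
Storage bin $34.29: all other tangible goods → 5.5% → $1.88595
Blazer $204.34: clothing, $50.00 or more → 4.25% → $8.68445
Canvas tote bag $13.87: all other tangible goods → 5.5% → $0.76285
Laundry detergent $23.67: all other tangible goods → 5.5% → $1.30185
Hoodie $23.57: clothing, under $50.00 → 0% → $0.00
Snow pants $50.03: clothing, $50.00 or more → 4.25% → $2.126275
Unrounded tax sum = $15.251975 → $15.25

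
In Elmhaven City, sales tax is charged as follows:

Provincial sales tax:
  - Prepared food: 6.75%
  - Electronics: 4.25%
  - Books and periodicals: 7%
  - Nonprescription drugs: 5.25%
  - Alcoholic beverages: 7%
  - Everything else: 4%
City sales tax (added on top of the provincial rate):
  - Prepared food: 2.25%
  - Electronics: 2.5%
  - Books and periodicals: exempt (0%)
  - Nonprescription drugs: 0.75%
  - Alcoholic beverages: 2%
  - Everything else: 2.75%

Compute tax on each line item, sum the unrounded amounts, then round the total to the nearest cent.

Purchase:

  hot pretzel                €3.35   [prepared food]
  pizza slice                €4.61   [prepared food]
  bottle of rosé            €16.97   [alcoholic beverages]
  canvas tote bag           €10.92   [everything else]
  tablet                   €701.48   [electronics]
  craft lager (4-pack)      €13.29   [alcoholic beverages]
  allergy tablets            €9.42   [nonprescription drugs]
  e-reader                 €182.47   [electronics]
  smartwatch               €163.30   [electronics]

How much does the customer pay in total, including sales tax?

Hot pretzel €3.35: prepared food → 6.75% + 2.25% city = 9% → €0.3015
Pizza slice €4.61: prepared food → 6.75% + 2.25% city = 9% → €0.4149
Bottle of rosé €16.97: alcoholic beverages → 7% + 2% city = 9% → €1.5273
Canvas tote bag €10.92: everything else → 4% + 2.75% city = 6.75% → €0.7371
Tablet €701.48: electronics → 4.25% + 2.5% city = 6.75% → €47.3499
Craft lager (4-pack) €13.29: alcoholic beverages → 7% + 2% city = 9% → €1.1961
Allergy tablets €9.42: nonprescription drugs → 5.25% + 0.75% city = 6% → €0.5652
E-reader €182.47: electronics → 4.25% + 2.5% city = 6.75% → €12.316725
Smartwatch €163.30: electronics → 4.25% + 2.5% city = 6.75% → €11.02275
Subtotal = €1105.81; unrounded tax = €75.431475 → €75.43; total due = €1181.24

€1181.24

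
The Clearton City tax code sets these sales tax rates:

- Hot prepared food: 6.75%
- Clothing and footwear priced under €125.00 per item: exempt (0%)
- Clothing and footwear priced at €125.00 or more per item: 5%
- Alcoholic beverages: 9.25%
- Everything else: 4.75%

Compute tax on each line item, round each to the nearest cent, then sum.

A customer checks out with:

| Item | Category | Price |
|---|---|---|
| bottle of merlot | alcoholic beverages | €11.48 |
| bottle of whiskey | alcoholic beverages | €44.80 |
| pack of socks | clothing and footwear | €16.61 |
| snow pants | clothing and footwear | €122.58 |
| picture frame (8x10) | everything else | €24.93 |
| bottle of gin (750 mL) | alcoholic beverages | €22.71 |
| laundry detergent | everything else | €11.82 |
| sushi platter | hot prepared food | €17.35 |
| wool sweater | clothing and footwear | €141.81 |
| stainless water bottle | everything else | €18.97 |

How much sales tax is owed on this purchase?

€18.20

Bottle of merlot €11.48: alcoholic beverages → 9.25% → €1.06
Bottle of whiskey €44.80: alcoholic beverages → 9.25% → €4.14
Pack of socks €16.61: clothing and footwear, under €125.00 → 0% → €0.00
Snow pants €122.58: clothing and footwear, under €125.00 → 0% → €0.00
Picture frame (8x10) €24.93: everything else → 4.75% → €1.18
Bottle of gin (750 mL) €22.71: alcoholic beverages → 9.25% → €2.10
Laundry detergent €11.82: everything else → 4.75% → €0.56
Sushi platter €17.35: hot prepared food → 6.75% → €1.17
Wool sweater €141.81: clothing and footwear, €125.00 or more → 5% → €7.09
Stainless water bottle €18.97: everything else → 4.75% → €0.90
Total tax = €1.06 + €4.14 + €1.18 + €2.10 + €0.56 + €1.17 + €7.09 + €0.90 = €18.20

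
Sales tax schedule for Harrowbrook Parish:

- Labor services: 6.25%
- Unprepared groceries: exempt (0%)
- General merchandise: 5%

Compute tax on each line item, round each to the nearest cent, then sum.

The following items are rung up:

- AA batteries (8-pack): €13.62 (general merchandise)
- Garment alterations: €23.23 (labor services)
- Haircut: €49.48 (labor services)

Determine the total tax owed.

AA batteries (8-pack) €13.62: general merchandise → 5% → €0.68
Garment alterations €23.23: labor services → 6.25% → €1.45
Haircut €49.48: labor services → 6.25% → €3.09
Total tax = €0.68 + €1.45 + €3.09 = €5.22

€5.22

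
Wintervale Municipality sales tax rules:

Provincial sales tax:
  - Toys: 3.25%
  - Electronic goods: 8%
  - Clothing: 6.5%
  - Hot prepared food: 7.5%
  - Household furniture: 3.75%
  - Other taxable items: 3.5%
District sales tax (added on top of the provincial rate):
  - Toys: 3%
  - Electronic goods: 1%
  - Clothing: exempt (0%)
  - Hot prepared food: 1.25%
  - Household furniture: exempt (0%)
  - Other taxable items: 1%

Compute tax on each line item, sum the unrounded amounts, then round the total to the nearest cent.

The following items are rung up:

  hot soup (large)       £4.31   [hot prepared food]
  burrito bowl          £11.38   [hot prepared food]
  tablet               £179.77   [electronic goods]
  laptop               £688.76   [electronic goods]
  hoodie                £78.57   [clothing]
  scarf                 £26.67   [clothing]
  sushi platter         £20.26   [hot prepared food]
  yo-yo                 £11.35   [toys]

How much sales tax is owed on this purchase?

Hot soup (large) £4.31: hot prepared food → 7.5% + 1.25% district = 8.75% → £0.377125
Burrito bowl £11.38: hot prepared food → 7.5% + 1.25% district = 8.75% → £0.99575
Tablet £179.77: electronic goods → 8% + 1% district = 9% → £16.1793
Laptop £688.76: electronic goods → 8% + 1% district = 9% → £61.9884
Hoodie £78.57: clothing → 6.5% + 0% district = 6.5% → £5.10705
Scarf £26.67: clothing → 6.5% + 0% district = 6.5% → £1.73355
Sushi platter £20.26: hot prepared food → 7.5% + 1.25% district = 8.75% → £1.77275
Yo-yo £11.35: toys → 3.25% + 3% district = 6.25% → £0.709375
Unrounded tax sum = £88.8633 → £88.86

£88.86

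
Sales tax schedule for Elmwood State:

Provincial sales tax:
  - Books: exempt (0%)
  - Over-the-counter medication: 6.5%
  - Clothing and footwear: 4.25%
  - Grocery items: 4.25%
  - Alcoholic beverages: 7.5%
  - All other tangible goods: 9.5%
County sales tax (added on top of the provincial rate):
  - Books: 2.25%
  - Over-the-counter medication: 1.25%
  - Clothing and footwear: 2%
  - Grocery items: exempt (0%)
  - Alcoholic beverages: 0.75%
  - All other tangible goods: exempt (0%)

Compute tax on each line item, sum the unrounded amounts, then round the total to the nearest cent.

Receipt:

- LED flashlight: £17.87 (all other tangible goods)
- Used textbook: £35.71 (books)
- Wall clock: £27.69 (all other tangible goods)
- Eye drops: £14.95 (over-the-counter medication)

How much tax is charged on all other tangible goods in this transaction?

LED flashlight £17.87: all other tangible goods → 9.5% + 0% county = 9.5% → £1.69765
Wall clock £27.69: all other tangible goods → 9.5% + 0% county = 9.5% → £2.63055
Tax on all other tangible goods: unrounded sum = £4.3282 → £4.33

£4.33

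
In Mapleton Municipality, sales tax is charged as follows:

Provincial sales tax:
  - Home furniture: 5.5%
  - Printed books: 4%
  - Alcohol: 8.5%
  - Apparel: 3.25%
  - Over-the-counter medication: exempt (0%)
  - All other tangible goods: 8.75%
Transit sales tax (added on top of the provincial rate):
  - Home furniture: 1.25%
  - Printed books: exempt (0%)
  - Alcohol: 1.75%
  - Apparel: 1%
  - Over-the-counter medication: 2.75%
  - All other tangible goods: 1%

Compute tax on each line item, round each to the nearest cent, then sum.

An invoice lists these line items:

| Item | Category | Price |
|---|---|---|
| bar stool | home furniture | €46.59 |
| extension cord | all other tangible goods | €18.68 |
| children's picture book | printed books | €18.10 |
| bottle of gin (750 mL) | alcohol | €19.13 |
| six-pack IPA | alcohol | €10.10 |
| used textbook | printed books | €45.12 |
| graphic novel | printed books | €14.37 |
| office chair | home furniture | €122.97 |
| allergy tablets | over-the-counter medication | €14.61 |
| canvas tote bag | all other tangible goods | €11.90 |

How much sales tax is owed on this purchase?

€20.91

Bar stool €46.59: home furniture → 5.5% + 1.25% transit = 6.75% → €3.14
Extension cord €18.68: all other tangible goods → 8.75% + 1% transit = 9.75% → €1.82
Children's picture book €18.10: printed books → 4% + 0% transit = 4% → €0.72
Bottle of gin (750 mL) €19.13: alcohol → 8.5% + 1.75% transit = 10.25% → €1.96
Six-pack IPA €10.10: alcohol → 8.5% + 1.75% transit = 10.25% → €1.04
Used textbook €45.12: printed books → 4% + 0% transit = 4% → €1.80
Graphic novel €14.37: printed books → 4% + 0% transit = 4% → €0.57
Office chair €122.97: home furniture → 5.5% + 1.25% transit = 6.75% → €8.30
Allergy tablets €14.61: over-the-counter medication → 0% + 2.75% transit = 2.75% → €0.40
Canvas tote bag €11.90: all other tangible goods → 8.75% + 1% transit = 9.75% → €1.16
Total tax = €3.14 + €1.82 + €0.72 + €1.96 + €1.04 + €1.80 + €0.57 + €8.30 + €0.40 + €1.16 = €20.91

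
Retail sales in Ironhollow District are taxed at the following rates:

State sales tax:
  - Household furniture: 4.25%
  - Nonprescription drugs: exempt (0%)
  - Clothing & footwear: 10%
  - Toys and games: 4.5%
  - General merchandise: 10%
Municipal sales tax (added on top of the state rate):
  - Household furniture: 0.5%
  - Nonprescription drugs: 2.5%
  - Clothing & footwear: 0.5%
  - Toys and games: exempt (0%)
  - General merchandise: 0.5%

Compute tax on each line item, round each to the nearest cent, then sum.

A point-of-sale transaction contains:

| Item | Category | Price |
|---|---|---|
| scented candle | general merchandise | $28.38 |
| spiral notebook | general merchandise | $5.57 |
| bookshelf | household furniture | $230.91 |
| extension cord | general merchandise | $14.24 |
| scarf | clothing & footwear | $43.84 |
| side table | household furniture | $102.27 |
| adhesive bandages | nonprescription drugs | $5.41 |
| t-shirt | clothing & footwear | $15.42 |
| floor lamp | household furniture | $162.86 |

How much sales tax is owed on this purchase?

Scented candle $28.38: general merchandise → 10% + 0.5% municipal = 10.5% → $2.98
Spiral notebook $5.57: general merchandise → 10% + 0.5% municipal = 10.5% → $0.58
Bookshelf $230.91: household furniture → 4.25% + 0.5% municipal = 4.75% → $10.97
Extension cord $14.24: general merchandise → 10% + 0.5% municipal = 10.5% → $1.50
Scarf $43.84: clothing & footwear → 10% + 0.5% municipal = 10.5% → $4.60
Side table $102.27: household furniture → 4.25% + 0.5% municipal = 4.75% → $4.86
Adhesive bandages $5.41: nonprescription drugs → 0% + 2.5% municipal = 2.5% → $0.14
T-shirt $15.42: clothing & footwear → 10% + 0.5% municipal = 10.5% → $1.62
Floor lamp $162.86: household furniture → 4.25% + 0.5% municipal = 4.75% → $7.74
Total tax = $2.98 + $0.58 + $10.97 + $1.50 + $4.60 + $4.86 + $0.14 + $1.62 + $7.74 = $34.99

$34.99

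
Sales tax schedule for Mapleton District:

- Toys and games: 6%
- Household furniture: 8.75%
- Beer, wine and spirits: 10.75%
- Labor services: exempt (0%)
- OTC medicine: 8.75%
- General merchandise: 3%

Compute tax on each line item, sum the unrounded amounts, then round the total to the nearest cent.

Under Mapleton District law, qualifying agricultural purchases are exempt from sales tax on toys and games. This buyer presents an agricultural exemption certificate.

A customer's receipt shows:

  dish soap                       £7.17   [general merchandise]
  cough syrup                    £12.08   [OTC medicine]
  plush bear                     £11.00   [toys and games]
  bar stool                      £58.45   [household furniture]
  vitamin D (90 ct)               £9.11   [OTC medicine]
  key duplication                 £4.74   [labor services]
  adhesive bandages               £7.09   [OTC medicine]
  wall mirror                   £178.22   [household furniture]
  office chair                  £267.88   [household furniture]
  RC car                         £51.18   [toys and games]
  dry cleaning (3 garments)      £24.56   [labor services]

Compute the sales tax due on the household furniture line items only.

Bar stool £58.45: household furniture → 8.75% → £5.114375
Wall mirror £178.22: household furniture → 8.75% → £15.59425
Office chair £267.88: household furniture → 8.75% → £23.4395
Tax on household furniture: unrounded sum = £44.148125 → £44.15

£44.15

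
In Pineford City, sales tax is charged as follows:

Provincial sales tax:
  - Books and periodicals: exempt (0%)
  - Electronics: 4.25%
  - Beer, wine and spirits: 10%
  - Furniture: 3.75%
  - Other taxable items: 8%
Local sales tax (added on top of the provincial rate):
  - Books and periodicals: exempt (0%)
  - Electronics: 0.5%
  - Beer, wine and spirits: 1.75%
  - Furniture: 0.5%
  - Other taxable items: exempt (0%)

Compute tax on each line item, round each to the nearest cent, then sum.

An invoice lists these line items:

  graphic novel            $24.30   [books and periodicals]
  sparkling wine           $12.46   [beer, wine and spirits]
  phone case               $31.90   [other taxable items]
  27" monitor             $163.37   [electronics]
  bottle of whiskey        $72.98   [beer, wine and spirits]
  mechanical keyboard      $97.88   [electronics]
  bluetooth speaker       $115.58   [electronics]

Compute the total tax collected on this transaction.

Graphic novel $24.30: books and periodicals → 0% + 0% local = 0% → $0.00
Sparkling wine $12.46: beer, wine and spirits → 10% + 1.75% local = 11.75% → $1.46
Phone case $31.90: other taxable items → 8% + 0% local = 8% → $2.55
27" monitor $163.37: electronics → 4.25% + 0.5% local = 4.75% → $7.76
Bottle of whiskey $72.98: beer, wine and spirits → 10% + 1.75% local = 11.75% → $8.58
Mechanical keyboard $97.88: electronics → 4.25% + 0.5% local = 4.75% → $4.65
Bluetooth speaker $115.58: electronics → 4.25% + 0.5% local = 4.75% → $5.49
Total tax = $1.46 + $2.55 + $7.76 + $8.58 + $4.65 + $5.49 = $30.49

$30.49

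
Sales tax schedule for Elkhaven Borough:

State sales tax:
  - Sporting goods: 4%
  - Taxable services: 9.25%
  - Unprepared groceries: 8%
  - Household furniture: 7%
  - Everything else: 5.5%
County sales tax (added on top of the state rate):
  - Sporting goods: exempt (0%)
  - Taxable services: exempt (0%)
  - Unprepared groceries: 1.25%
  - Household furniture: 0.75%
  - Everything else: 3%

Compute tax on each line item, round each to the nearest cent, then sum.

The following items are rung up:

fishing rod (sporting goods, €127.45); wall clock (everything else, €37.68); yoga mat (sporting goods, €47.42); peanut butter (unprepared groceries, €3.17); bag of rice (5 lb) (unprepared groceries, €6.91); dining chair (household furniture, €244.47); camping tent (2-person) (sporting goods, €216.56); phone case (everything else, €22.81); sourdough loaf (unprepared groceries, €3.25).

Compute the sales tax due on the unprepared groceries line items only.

Peanut butter €3.17: unprepared groceries → 8% + 1.25% county = 9.25% → €0.29
Bag of rice (5 lb) €6.91: unprepared groceries → 8% + 1.25% county = 9.25% → €0.64
Sourdough loaf €3.25: unprepared groceries → 8% + 1.25% county = 9.25% → €0.30
Tax on unprepared groceries = €0.29 + €0.64 + €0.30 = €1.23

€1.23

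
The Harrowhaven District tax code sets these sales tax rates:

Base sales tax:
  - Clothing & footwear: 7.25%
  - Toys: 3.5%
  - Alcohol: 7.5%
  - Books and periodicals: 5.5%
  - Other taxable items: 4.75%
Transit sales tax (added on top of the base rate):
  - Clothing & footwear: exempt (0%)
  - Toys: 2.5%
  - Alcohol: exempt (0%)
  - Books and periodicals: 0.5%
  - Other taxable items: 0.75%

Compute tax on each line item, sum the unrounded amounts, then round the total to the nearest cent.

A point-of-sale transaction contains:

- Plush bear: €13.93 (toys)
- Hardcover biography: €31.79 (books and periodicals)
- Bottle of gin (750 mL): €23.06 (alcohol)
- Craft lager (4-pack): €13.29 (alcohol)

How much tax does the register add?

€5.47

Plush bear €13.93: toys → 3.5% + 2.5% transit = 6% → €0.8358
Hardcover biography €31.79: books and periodicals → 5.5% + 0.5% transit = 6% → €1.9074
Bottle of gin (750 mL) €23.06: alcohol → 7.5% + 0% transit = 7.5% → €1.7295
Craft lager (4-pack) €13.29: alcohol → 7.5% + 0% transit = 7.5% → €0.99675
Unrounded tax sum = €5.46945 → €5.47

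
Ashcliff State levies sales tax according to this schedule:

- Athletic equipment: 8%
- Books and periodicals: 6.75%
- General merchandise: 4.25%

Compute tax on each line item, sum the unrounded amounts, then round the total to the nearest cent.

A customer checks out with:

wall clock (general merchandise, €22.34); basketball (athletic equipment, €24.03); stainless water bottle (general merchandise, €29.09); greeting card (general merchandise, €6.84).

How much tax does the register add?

Wall clock €22.34: general merchandise → 4.25% → €0.94945
Basketball €24.03: athletic equipment → 8% → €1.9224
Stainless water bottle €29.09: general merchandise → 4.25% → €1.236325
Greeting card €6.84: general merchandise → 4.25% → €0.2907
Unrounded tax sum = €4.398875 → €4.40

€4.40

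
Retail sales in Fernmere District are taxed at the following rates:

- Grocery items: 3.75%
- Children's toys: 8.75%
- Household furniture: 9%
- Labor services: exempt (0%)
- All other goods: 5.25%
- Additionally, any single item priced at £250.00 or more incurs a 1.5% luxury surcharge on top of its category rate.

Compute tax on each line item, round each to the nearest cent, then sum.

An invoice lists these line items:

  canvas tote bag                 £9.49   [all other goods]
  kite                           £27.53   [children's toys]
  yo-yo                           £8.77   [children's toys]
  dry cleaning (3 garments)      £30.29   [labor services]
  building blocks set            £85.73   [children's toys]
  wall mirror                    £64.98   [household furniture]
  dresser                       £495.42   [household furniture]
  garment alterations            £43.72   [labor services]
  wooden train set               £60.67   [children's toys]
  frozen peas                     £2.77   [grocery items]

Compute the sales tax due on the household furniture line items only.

Wall mirror £64.98: household furniture → 9% → £5.85
Dresser £495.42: household furniture → 9% + 1.5% surcharge = 10.5% → £52.02
Tax on household furniture = £5.85 + £52.02 = £57.87

£57.87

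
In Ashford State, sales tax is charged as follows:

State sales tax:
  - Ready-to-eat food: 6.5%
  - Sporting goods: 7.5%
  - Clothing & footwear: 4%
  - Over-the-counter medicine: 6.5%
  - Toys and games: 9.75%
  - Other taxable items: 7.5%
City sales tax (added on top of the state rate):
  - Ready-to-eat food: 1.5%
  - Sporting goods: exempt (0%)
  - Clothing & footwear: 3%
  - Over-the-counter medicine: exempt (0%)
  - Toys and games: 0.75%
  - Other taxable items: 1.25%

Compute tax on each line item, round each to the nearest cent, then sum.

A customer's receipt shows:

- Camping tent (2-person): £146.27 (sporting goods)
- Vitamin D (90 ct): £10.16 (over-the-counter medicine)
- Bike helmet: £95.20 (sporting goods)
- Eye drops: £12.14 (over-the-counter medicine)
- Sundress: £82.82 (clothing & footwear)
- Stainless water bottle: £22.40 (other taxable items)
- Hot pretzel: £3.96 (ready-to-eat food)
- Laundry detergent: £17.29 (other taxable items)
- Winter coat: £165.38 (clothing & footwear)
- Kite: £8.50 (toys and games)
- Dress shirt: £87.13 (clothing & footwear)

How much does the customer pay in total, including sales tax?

Camping tent (2-person) £146.27: sporting goods → 7.5% + 0% city = 7.5% → £10.97
Vitamin D (90 ct) £10.16: over-the-counter medicine → 6.5% + 0% city = 6.5% → £0.66
Bike helmet £95.20: sporting goods → 7.5% + 0% city = 7.5% → £7.14
Eye drops £12.14: over-the-counter medicine → 6.5% + 0% city = 6.5% → £0.79
Sundress £82.82: clothing & footwear → 4% + 3% city = 7% → £5.80
Stainless water bottle £22.40: other taxable items → 7.5% + 1.25% city = 8.75% → £1.96
Hot pretzel £3.96: ready-to-eat food → 6.5% + 1.5% city = 8% → £0.32
Laundry detergent £17.29: other taxable items → 7.5% + 1.25% city = 8.75% → £1.51
Winter coat £165.38: clothing & footwear → 4% + 3% city = 7% → £11.58
Kite £8.50: toys and games → 9.75% + 0.75% city = 10.5% → £0.89
Dress shirt £87.13: clothing & footwear → 4% + 3% city = 7% → £6.10
Subtotal = £651.25; tax = £47.72; total due = £698.97

£698.97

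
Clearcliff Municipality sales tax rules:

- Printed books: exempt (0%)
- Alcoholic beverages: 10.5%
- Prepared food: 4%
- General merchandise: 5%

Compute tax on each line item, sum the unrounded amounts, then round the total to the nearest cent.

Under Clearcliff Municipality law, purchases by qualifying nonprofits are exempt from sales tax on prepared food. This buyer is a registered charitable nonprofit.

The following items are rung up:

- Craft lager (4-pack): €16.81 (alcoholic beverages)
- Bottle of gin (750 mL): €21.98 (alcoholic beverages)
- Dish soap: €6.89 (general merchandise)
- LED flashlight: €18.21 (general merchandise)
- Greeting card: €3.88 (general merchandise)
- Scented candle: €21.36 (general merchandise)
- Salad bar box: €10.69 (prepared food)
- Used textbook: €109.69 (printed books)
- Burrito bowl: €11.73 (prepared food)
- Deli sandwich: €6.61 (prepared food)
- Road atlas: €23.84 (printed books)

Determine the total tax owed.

Craft lager (4-pack) €16.81: alcoholic beverages → 10.5% → €1.76505
Bottle of gin (750 mL) €21.98: alcoholic beverages → 10.5% → €2.3079
Dish soap €6.89: general merchandise → 5% → €0.3445
LED flashlight €18.21: general merchandise → 5% → €0.9105
Greeting card €3.88: general merchandise → 5% → €0.194
Scented candle €21.36: general merchandise → 5% → €1.068
Salad bar box €10.69: prepared food, buyer-exempt → 0% → €0.00
Used textbook €109.69: printed books → 0% → €0.00
Burrito bowl €11.73: prepared food, buyer-exempt → 0% → €0.00
Deli sandwich €6.61: prepared food, buyer-exempt → 0% → €0.00
Road atlas €23.84: printed books → 0% → €0.00
Unrounded tax sum = €6.58995 → €6.59

€6.59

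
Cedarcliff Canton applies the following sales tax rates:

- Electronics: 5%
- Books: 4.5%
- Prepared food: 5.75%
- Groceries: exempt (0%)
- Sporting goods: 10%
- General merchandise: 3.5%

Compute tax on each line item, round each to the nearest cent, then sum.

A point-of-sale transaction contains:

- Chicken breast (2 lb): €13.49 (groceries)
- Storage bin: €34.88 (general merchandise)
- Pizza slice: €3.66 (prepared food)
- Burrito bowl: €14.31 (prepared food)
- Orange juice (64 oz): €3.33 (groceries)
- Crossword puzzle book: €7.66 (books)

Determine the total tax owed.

€2.59

Chicken breast (2 lb) €13.49: groceries → 0% → €0.00
Storage bin €34.88: general merchandise → 3.5% → €1.22
Pizza slice €3.66: prepared food → 5.75% → €0.21
Burrito bowl €14.31: prepared food → 5.75% → €0.82
Orange juice (64 oz) €3.33: groceries → 0% → €0.00
Crossword puzzle book €7.66: books → 4.5% → €0.34
Total tax = €1.22 + €0.21 + €0.82 + €0.34 = €2.59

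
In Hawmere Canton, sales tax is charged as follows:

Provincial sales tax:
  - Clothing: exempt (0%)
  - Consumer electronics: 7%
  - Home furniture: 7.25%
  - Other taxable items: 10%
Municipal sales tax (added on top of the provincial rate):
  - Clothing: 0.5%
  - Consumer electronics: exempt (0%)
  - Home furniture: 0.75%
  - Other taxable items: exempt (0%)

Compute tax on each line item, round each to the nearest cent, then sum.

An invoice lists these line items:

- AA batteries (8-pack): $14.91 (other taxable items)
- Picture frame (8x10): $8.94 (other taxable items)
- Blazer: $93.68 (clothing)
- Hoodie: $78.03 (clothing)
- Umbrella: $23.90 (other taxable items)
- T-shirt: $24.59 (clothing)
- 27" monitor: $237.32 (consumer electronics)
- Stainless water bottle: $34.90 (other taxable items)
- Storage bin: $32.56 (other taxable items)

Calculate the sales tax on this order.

AA batteries (8-pack) $14.91: other taxable items → 10% + 0% municipal = 10% → $1.49
Picture frame (8x10) $8.94: other taxable items → 10% + 0% municipal = 10% → $0.89
Blazer $93.68: clothing → 0% + 0.5% municipal = 0.5% → $0.47
Hoodie $78.03: clothing → 0% + 0.5% municipal = 0.5% → $0.39
Umbrella $23.90: other taxable items → 10% + 0% municipal = 10% → $2.39
T-shirt $24.59: clothing → 0% + 0.5% municipal = 0.5% → $0.12
27" monitor $237.32: consumer electronics → 7% + 0% municipal = 7% → $16.61
Stainless water bottle $34.90: other taxable items → 10% + 0% municipal = 10% → $3.49
Storage bin $32.56: other taxable items → 10% + 0% municipal = 10% → $3.26
Total tax = $1.49 + $0.89 + $0.47 + $0.39 + $2.39 + $0.12 + $16.61 + $3.49 + $3.26 = $29.11

$29.11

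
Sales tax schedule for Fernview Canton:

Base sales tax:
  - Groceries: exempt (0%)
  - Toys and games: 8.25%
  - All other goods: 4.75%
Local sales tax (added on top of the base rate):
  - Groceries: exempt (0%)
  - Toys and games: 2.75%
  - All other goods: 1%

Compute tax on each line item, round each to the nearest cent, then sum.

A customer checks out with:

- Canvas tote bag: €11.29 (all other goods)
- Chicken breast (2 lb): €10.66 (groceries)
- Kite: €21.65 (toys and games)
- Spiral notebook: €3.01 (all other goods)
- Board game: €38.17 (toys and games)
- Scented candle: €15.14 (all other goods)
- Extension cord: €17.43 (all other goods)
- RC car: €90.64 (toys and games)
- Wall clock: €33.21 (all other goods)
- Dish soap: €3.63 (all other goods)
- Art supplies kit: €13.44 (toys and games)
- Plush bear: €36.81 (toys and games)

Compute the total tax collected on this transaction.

€26.89

Canvas tote bag €11.29: all other goods → 4.75% + 1% local = 5.75% → €0.65
Chicken breast (2 lb) €10.66: groceries → 0% + 0% local = 0% → €0.00
Kite €21.65: toys and games → 8.25% + 2.75% local = 11% → €2.38
Spiral notebook €3.01: all other goods → 4.75% + 1% local = 5.75% → €0.17
Board game €38.17: toys and games → 8.25% + 2.75% local = 11% → €4.20
Scented candle €15.14: all other goods → 4.75% + 1% local = 5.75% → €0.87
Extension cord €17.43: all other goods → 4.75% + 1% local = 5.75% → €1.00
RC car €90.64: toys and games → 8.25% + 2.75% local = 11% → €9.97
Wall clock €33.21: all other goods → 4.75% + 1% local = 5.75% → €1.91
Dish soap €3.63: all other goods → 4.75% + 1% local = 5.75% → €0.21
Art supplies kit €13.44: toys and games → 8.25% + 2.75% local = 11% → €1.48
Plush bear €36.81: toys and games → 8.25% + 2.75% local = 11% → €4.05
Total tax = €0.65 + €2.38 + €0.17 + €4.20 + €0.87 + €1.00 + €9.97 + €1.91 + €0.21 + €1.48 + €4.05 = €26.89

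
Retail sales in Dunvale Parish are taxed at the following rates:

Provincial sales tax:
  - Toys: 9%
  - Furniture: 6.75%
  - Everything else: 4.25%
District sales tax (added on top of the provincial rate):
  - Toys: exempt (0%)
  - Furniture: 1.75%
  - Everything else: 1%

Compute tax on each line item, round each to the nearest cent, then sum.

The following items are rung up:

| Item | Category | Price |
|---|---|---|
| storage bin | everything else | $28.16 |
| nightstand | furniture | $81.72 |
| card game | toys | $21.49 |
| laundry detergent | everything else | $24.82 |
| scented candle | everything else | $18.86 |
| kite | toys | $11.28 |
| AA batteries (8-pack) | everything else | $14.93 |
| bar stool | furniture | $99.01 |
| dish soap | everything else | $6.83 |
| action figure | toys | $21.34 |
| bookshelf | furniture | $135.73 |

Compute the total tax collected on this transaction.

$36.69

Storage bin $28.16: everything else → 4.25% + 1% district = 5.25% → $1.48
Nightstand $81.72: furniture → 6.75% + 1.75% district = 8.5% → $6.95
Card game $21.49: toys → 9% + 0% district = 9% → $1.93
Laundry detergent $24.82: everything else → 4.25% + 1% district = 5.25% → $1.30
Scented candle $18.86: everything else → 4.25% + 1% district = 5.25% → $0.99
Kite $11.28: toys → 9% + 0% district = 9% → $1.02
AA batteries (8-pack) $14.93: everything else → 4.25% + 1% district = 5.25% → $0.78
Bar stool $99.01: furniture → 6.75% + 1.75% district = 8.5% → $8.42
Dish soap $6.83: everything else → 4.25% + 1% district = 5.25% → $0.36
Action figure $21.34: toys → 9% + 0% district = 9% → $1.92
Bookshelf $135.73: furniture → 6.75% + 1.75% district = 8.5% → $11.54
Total tax = $1.48 + $6.95 + $1.93 + $1.30 + $0.99 + $1.02 + $0.78 + $8.42 + $0.36 + $1.92 + $11.54 = $36.69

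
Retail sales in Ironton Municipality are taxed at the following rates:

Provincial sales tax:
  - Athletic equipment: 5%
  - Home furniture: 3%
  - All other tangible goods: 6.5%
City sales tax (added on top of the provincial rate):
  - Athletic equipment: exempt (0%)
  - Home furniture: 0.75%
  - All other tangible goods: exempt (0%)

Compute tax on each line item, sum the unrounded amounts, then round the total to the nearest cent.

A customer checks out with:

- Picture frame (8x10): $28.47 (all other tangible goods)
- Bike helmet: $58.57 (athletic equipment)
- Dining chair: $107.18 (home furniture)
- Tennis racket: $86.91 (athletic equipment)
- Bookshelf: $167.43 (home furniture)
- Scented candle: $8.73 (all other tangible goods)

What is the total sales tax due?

$19.99

Picture frame (8x10) $28.47: all other tangible goods → 6.5% + 0% city = 6.5% → $1.85055
Bike helmet $58.57: athletic equipment → 5% + 0% city = 5% → $2.9285
Dining chair $107.18: home furniture → 3% + 0.75% city = 3.75% → $4.01925
Tennis racket $86.91: athletic equipment → 5% + 0% city = 5% → $4.3455
Bookshelf $167.43: home furniture → 3% + 0.75% city = 3.75% → $6.278625
Scented candle $8.73: all other tangible goods → 6.5% + 0% city = 6.5% → $0.56745
Unrounded tax sum = $19.989875 → $19.99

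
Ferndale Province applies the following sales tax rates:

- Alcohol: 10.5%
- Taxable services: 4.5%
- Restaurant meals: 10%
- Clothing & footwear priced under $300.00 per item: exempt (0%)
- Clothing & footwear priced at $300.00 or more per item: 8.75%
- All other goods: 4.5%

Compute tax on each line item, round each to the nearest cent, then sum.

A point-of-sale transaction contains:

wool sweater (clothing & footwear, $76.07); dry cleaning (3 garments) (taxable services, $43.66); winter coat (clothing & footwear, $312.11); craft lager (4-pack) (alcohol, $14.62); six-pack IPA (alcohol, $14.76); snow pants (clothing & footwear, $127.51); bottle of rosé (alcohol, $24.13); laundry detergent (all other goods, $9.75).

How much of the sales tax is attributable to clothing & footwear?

Wool sweater $76.07: clothing & footwear, under $300.00 → 0% → $0.00
Winter coat $312.11: clothing & footwear, $300.00 or more → 8.75% → $27.31
Snow pants $127.51: clothing & footwear, under $300.00 → 0% → $0.00
Tax on clothing & footwear = $0.00 + $27.31 + $0.00 = $27.31

$27.31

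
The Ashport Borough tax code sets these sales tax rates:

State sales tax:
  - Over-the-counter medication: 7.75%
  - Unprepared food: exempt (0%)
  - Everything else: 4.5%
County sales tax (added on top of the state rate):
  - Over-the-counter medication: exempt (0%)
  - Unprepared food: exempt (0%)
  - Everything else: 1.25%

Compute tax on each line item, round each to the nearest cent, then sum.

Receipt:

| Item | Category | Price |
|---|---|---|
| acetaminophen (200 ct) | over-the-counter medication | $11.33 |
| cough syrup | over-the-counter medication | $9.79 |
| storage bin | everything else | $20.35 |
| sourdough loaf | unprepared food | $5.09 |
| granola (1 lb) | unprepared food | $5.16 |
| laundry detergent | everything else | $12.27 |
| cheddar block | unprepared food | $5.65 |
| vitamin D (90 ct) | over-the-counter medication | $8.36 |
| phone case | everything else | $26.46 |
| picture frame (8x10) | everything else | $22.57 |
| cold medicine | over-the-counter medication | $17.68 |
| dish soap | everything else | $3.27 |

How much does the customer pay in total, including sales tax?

$156.53

Acetaminophen (200 ct) $11.33: over-the-counter medication → 7.75% + 0% county = 7.75% → $0.88
Cough syrup $9.79: over-the-counter medication → 7.75% + 0% county = 7.75% → $0.76
Storage bin $20.35: everything else → 4.5% + 1.25% county = 5.75% → $1.17
Sourdough loaf $5.09: unprepared food → 0% + 0% county = 0% → $0.00
Granola (1 lb) $5.16: unprepared food → 0% + 0% county = 0% → $0.00
Laundry detergent $12.27: everything else → 4.5% + 1.25% county = 5.75% → $0.71
Cheddar block $5.65: unprepared food → 0% + 0% county = 0% → $0.00
Vitamin D (90 ct) $8.36: over-the-counter medication → 7.75% + 0% county = 7.75% → $0.65
Phone case $26.46: everything else → 4.5% + 1.25% county = 5.75% → $1.52
Picture frame (8x10) $22.57: everything else → 4.5% + 1.25% county = 5.75% → $1.30
Cold medicine $17.68: over-the-counter medication → 7.75% + 0% county = 7.75% → $1.37
Dish soap $3.27: everything else → 4.5% + 1.25% county = 5.75% → $0.19
Subtotal = $147.98; tax = $8.55; total due = $156.53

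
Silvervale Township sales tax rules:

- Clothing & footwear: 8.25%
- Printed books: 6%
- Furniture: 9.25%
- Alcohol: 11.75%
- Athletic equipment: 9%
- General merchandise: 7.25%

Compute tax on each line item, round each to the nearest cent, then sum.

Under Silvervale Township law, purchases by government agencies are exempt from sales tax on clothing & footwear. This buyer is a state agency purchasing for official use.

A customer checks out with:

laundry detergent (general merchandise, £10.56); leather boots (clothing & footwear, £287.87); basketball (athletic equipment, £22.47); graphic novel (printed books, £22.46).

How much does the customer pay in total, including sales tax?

£347.50

Laundry detergent £10.56: general merchandise → 7.25% → £0.77
Leather boots £287.87: clothing & footwear, buyer-exempt → 0% → £0.00
Basketball £22.47: athletic equipment → 9% → £2.02
Graphic novel £22.46: printed books → 6% → £1.35
Subtotal = £343.36; tax = £4.14; total due = £347.50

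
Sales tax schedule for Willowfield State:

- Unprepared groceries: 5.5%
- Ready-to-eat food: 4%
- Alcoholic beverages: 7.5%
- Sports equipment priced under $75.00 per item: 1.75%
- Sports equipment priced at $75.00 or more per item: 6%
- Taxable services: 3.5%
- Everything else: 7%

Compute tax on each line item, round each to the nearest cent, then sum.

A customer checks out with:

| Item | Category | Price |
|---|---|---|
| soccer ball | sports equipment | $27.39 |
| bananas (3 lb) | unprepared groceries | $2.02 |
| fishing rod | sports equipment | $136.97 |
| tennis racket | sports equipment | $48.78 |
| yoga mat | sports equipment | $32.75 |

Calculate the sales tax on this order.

Soccer ball $27.39: sports equipment, under $75.00 → 1.75% → $0.48
Bananas (3 lb) $2.02: unprepared groceries → 5.5% → $0.11
Fishing rod $136.97: sports equipment, $75.00 or more → 6% → $8.22
Tennis racket $48.78: sports equipment, under $75.00 → 1.75% → $0.85
Yoga mat $32.75: sports equipment, under $75.00 → 1.75% → $0.57
Total tax = $0.48 + $0.11 + $8.22 + $0.85 + $0.57 = $10.23

$10.23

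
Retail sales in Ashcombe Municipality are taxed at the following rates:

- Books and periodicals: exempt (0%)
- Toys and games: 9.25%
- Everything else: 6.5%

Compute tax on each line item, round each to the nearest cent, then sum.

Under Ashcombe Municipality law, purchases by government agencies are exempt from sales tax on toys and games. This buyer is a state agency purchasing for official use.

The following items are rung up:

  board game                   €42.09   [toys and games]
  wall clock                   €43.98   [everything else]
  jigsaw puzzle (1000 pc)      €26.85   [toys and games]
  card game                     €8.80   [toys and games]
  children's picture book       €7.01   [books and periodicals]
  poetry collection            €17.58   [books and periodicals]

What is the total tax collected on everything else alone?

Wall clock €43.98: everything else → 6.5% → €2.86
Tax on everything else = €2.86

€2.86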